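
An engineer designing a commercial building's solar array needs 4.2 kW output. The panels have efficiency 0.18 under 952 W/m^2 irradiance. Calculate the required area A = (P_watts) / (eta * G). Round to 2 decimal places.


Convert target power to watts: P = 4.2 * 1000 = 4200.0 W
Compute denominator: eta * G = 0.18 * 952 = 171.36
Required area A = P / (eta * G) = 4200.0 / 171.36
A = 24.51 m^2

24.51


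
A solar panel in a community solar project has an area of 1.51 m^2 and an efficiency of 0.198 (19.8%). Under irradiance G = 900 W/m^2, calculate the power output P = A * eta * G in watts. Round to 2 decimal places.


Use the solar power formula P = A * eta * G.
Given: A = 1.51 m^2, eta = 0.198, G = 900 W/m^2
P = 1.51 * 0.198 * 900
P = 269.08 W

269.08


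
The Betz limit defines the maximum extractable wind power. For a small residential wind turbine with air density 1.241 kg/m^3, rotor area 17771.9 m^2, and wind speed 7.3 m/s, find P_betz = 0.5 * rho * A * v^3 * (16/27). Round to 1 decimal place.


The Betz coefficient Cp_max = 16/27 = 0.5926
v^3 = 7.3^3 = 389.017
P_betz = 0.5 * rho * A * v^3 * Cp_max
P_betz = 0.5 * 1.241 * 17771.9 * 389.017 * 0.5926
P_betz = 2542145.7 W

2542145.7


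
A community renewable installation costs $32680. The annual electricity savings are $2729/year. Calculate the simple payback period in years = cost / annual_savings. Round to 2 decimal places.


Simple payback period = initial cost / annual savings
Payback = 32680 / 2729
Payback = 11.98 years

11.98


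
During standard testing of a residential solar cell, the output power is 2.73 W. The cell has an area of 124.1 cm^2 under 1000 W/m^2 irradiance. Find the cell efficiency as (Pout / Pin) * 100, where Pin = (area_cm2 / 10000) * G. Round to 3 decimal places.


First compute the input power:
  Pin = area_cm2 / 10000 * G = 124.1 / 10000 * 1000 = 12.41 W
Then compute efficiency:
  Efficiency = (Pout / Pin) * 100 = (2.73 / 12.41) * 100
  Efficiency = 21.998%

21.998


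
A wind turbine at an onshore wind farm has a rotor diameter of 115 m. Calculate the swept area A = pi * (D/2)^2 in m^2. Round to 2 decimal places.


Compute the rotor radius:
  r = D / 2 = 115 / 2 = 57.5 m
Calculate swept area:
  A = pi * r^2 = pi * 57.5^2
  A = 10386.89 m^2

10386.89


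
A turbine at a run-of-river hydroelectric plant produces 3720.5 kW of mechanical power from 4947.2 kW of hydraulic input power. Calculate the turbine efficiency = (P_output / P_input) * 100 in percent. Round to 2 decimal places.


Turbine efficiency = (output power / input power) * 100
eta = (3720.5 / 4947.2) * 100
eta = 75.20%

75.20


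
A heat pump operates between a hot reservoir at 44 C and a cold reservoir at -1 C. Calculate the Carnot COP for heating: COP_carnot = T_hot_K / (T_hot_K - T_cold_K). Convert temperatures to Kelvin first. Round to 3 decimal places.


Convert to Kelvin:
  T_hot = 44 + 273.15 = 317.15 K
  T_cold = -1 + 273.15 = 272.15 K
Apply Carnot COP formula:
  COP = T_hot_K / (T_hot_K - T_cold_K) = 317.15 / 45.0
  COP = 7.048

7.048


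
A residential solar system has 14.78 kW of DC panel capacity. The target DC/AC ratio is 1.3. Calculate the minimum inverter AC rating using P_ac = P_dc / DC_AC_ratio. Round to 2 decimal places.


The inverter AC capacity is determined by the DC/AC ratio.
Given: P_dc = 14.78 kW, DC/AC ratio = 1.3
P_ac = P_dc / ratio = 14.78 / 1.3
P_ac = 11.37 kW

11.37


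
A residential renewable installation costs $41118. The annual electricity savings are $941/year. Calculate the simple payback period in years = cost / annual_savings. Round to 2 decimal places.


Simple payback period = initial cost / annual savings
Payback = 41118 / 941
Payback = 43.70 years

43.70


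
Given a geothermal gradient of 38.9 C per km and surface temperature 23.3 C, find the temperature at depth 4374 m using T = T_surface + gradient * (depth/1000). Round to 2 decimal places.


Convert depth to km: 4374 / 1000 = 4.374 km
Temperature increase = gradient * depth_km = 38.9 * 4.374 = 170.15 C
Temperature at depth = T_surface + delta_T = 23.3 + 170.15
T = 193.45 C

193.45


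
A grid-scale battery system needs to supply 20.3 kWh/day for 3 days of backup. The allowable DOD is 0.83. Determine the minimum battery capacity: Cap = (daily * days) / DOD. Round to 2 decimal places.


Total energy needed = daily * days = 20.3 * 3 = 60.9 kWh
Account for depth of discharge:
  Cap = total_energy / DOD = 60.9 / 0.83
  Cap = 73.37 kWh

73.37


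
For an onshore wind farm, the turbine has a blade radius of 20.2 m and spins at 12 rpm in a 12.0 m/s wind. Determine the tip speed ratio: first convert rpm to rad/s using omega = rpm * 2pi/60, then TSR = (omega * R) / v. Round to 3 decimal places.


Convert rotational speed to rad/s:
  omega = 12 * 2 * pi / 60 = 1.2566 rad/s
Compute tip speed:
  v_tip = omega * R = 1.2566 * 20.2 = 25.384 m/s
Tip speed ratio:
  TSR = v_tip / v_wind = 25.384 / 12.0 = 2.115

2.115


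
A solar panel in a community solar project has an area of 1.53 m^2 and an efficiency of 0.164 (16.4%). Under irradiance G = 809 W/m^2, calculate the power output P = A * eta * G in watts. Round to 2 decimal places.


Use the solar power formula P = A * eta * G.
Given: A = 1.53 m^2, eta = 0.164, G = 809 W/m^2
P = 1.53 * 0.164 * 809
P = 202.99 W

202.99


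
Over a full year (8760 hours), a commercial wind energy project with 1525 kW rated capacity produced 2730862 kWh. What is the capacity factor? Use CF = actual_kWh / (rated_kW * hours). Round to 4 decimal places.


Capacity factor = actual output / maximum possible output
Maximum possible = rated * hours = 1525 * 8760 = 13359000 kWh
CF = 2730862 / 13359000
CF = 0.2044

0.2044


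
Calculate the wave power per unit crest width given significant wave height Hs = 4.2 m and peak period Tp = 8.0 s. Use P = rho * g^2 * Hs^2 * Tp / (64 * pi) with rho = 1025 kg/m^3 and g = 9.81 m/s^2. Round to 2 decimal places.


Apply wave power formula:
  g^2 = 9.81^2 = 96.2361
  Hs^2 = 4.2^2 = 17.64
  Numerator = rho * g^2 * Hs^2 * Tp = 1025 * 96.2361 * 17.64 * 8.0 = 13920359.39
  Denominator = 64 * pi = 201.0619
  P = 13920359.39 / 201.0619 = 69234.19 W/m

69234.19


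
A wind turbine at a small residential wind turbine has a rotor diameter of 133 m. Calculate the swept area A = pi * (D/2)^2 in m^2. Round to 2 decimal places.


Compute the rotor radius:
  r = D / 2 = 133 / 2 = 66.5 m
Calculate swept area:
  A = pi * r^2 = pi * 66.5^2
  A = 13892.91 m^2

13892.91


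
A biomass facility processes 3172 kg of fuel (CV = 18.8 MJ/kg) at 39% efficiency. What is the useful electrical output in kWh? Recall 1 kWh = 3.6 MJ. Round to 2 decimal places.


Total energy = mass * CV = 3172 * 18.8 = 59633.6 MJ
Useful energy = total * eta = 59633.6 * 0.39 = 23257.1 MJ
Convert to kWh: 23257.1 / 3.6
Useful energy = 6460.31 kWh

6460.31


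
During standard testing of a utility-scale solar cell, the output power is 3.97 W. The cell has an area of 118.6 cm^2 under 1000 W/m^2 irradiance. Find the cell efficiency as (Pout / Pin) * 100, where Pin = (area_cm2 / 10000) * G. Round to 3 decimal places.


First compute the input power:
  Pin = area_cm2 / 10000 * G = 118.6 / 10000 * 1000 = 11.86 W
Then compute efficiency:
  Efficiency = (Pout / Pin) * 100 = (3.97 / 11.86) * 100
  Efficiency = 33.474%

33.474


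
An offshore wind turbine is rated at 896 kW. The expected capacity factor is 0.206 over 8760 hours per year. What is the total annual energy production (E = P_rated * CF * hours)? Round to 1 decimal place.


Annual energy = rated_kW * capacity_factor * hours_per_year
Given: P_rated = 896 kW, CF = 0.206, hours = 8760
E = 896 * 0.206 * 8760
E = 1616885.8 kWh

1616885.8


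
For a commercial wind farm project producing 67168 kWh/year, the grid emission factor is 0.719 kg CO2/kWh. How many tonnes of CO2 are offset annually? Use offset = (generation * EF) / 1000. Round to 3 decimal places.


CO2 offset in kg = generation * emission_factor
CO2 offset = 67168 * 0.719 = 48293.79 kg
Convert to tonnes:
  CO2 offset = 48293.79 / 1000 = 48.294 tonnes

48.294


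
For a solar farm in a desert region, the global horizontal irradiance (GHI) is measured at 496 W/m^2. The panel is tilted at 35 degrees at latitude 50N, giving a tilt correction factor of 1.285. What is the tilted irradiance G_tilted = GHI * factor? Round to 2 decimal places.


Identify the given values:
  GHI = 496 W/m^2, tilt correction factor = 1.285
Apply the formula G_tilted = GHI * factor:
  G_tilted = 496 * 1.285
  G_tilted = 637.36 W/m^2

637.36


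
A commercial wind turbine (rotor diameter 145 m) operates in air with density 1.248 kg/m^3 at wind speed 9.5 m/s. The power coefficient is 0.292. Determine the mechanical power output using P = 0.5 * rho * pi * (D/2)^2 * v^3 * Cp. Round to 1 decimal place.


Step 1 -- Compute swept area:
  A = pi * (D/2)^2 = pi * (145/2)^2 = 16513.0 m^2
Step 2 -- Apply wind power equation:
  P = 0.5 * rho * A * v^3 * Cp
  v^3 = 9.5^3 = 857.375
  P = 0.5 * 1.248 * 16513.0 * 857.375 * 0.292
  P = 2579669.9 W

2579669.9


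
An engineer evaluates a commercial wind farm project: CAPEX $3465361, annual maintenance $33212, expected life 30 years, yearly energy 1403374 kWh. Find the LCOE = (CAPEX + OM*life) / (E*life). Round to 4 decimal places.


Total cost = CAPEX + OM * lifetime = 3465361 + 33212 * 30 = 3465361 + 996360 = 4461721
Total generation = annual * lifetime = 1403374 * 30 = 42101220 kWh
LCOE = 4461721 / 42101220
LCOE = 0.1060 $/kWh

0.1060


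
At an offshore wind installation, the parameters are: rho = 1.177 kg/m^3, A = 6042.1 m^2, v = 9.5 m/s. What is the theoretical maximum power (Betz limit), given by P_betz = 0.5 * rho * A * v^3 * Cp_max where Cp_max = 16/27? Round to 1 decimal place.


The Betz coefficient Cp_max = 16/27 = 0.5926
v^3 = 9.5^3 = 857.375
P_betz = 0.5 * rho * A * v^3 * Cp_max
P_betz = 0.5 * 1.177 * 6042.1 * 857.375 * 0.5926
P_betz = 1806597.5 W

1806597.5


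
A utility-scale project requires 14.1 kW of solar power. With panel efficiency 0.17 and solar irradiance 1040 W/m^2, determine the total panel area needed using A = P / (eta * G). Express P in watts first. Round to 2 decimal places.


Convert target power to watts: P = 14.1 * 1000 = 14100.0 W
Compute denominator: eta * G = 0.17 * 1040 = 176.8
Required area A = P / (eta * G) = 14100.0 / 176.8
A = 79.75 m^2

79.75


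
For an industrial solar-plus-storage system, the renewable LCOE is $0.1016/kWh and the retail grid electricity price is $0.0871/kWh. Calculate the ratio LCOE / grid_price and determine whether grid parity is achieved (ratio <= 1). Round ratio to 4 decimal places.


Compare LCOE to grid price:
  LCOE = $0.1016/kWh, Grid price = $0.0871/kWh
  Ratio = LCOE / grid_price = 0.1016 / 0.0871 = 1.1665
  Grid parity achieved (ratio <= 1)? no

1.1665


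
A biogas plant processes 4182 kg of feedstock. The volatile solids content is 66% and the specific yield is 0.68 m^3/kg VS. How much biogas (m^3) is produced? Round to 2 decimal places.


Compute volatile solids:
  VS = mass * VS_fraction = 4182 * 0.66 = 2760.12 kg
Calculate biogas volume:
  Biogas = VS * specific_yield = 2760.12 * 0.68
  Biogas = 1876.88 m^3

1876.88


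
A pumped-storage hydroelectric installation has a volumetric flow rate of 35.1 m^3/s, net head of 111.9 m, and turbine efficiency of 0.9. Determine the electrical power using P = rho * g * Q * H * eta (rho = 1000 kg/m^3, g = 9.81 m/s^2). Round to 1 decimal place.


Apply the hydropower formula P = rho * g * Q * H * eta
rho * g = 1000 * 9.81 = 9810.0
P = 9810.0 * 35.1 * 111.9 * 0.9
P = 34677575.0 W

34677575.0


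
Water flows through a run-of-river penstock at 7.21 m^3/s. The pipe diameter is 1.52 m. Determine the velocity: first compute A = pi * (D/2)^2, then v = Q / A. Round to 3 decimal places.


Compute pipe cross-sectional area:
  A = pi * (D/2)^2 = pi * (1.52/2)^2 = 1.8146 m^2
Calculate velocity:
  v = Q / A = 7.21 / 1.8146
  v = 3.973 m/s

3.973


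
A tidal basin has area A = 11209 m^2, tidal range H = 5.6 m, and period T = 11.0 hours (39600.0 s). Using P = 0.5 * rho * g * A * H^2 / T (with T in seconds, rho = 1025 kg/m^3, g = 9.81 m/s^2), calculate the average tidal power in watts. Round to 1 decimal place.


Convert period to seconds: T = 11.0 * 3600 = 39600.0 s
H^2 = 5.6^2 = 31.36
P = 0.5 * rho * g * A * H^2 / T
P = 0.5 * 1025 * 9.81 * 11209 * 31.36 / 39600.0
P = 44628.3 W

44628.3


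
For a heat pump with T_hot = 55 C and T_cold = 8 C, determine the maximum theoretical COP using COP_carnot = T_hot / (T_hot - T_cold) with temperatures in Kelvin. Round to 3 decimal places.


Convert to Kelvin:
  T_hot = 55 + 273.15 = 328.15 K
  T_cold = 8 + 273.15 = 281.15 K
Apply Carnot COP formula:
  COP = T_hot_K / (T_hot_K - T_cold_K) = 328.15 / 47.0
  COP = 6.982

6.982


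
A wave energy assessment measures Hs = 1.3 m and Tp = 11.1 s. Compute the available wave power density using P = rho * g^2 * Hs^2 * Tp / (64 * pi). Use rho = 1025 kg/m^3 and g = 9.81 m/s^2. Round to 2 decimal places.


Apply wave power formula:
  g^2 = 9.81^2 = 96.2361
  Hs^2 = 1.3^2 = 1.69
  Numerator = rho * g^2 * Hs^2 * Tp = 1025 * 96.2361 * 1.69 * 11.1 = 1850425.32
  Denominator = 64 * pi = 201.0619
  P = 1850425.32 / 201.0619 = 9203.26 W/m

9203.26


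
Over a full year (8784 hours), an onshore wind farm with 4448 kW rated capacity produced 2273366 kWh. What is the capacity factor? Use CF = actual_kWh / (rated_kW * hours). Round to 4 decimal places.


Capacity factor = actual output / maximum possible output
Maximum possible = rated * hours = 4448 * 8784 = 39071232 kWh
CF = 2273366 / 39071232
CF = 0.0582

0.0582


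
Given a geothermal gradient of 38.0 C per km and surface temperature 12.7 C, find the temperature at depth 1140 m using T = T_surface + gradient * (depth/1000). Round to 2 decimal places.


Convert depth to km: 1140 / 1000 = 1.14 km
Temperature increase = gradient * depth_km = 38.0 * 1.14 = 43.32 C
Temperature at depth = T_surface + delta_T = 12.7 + 43.32
T = 56.02 C

56.02


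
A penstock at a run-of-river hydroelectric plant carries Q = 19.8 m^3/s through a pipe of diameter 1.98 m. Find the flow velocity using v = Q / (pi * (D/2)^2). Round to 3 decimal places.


Compute pipe cross-sectional area:
  A = pi * (D/2)^2 = pi * (1.98/2)^2 = 3.0791 m^2
Calculate velocity:
  v = Q / A = 19.8 / 3.0791
  v = 6.431 m/s

6.431


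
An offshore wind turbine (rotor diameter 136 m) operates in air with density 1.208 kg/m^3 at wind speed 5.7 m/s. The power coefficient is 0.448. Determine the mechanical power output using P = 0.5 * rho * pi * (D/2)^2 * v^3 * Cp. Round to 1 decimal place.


Step 1 -- Compute swept area:
  A = pi * (D/2)^2 = pi * (136/2)^2 = 14526.72 m^2
Step 2 -- Apply wind power equation:
  P = 0.5 * rho * A * v^3 * Cp
  v^3 = 5.7^3 = 185.193
  P = 0.5 * 1.208 * 14526.72 * 185.193 * 0.448
  P = 727959.5 W

727959.5


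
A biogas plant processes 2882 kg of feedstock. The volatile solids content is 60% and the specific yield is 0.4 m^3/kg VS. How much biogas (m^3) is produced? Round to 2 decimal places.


Compute volatile solids:
  VS = mass * VS_fraction = 2882 * 0.6 = 1729.2 kg
Calculate biogas volume:
  Biogas = VS * specific_yield = 1729.2 * 0.4
  Biogas = 691.68 m^3

691.68


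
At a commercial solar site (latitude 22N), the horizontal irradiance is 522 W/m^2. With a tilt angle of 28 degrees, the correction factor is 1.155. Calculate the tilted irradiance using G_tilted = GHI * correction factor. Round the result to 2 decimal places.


Identify the given values:
  GHI = 522 W/m^2, tilt correction factor = 1.155
Apply the formula G_tilted = GHI * factor:
  G_tilted = 522 * 1.155
  G_tilted = 602.91 W/m^2

602.91


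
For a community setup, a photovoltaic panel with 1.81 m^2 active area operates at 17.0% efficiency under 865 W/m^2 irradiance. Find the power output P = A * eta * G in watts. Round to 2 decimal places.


Use the solar power formula P = A * eta * G.
Given: A = 1.81 m^2, eta = 0.17, G = 865 W/m^2
P = 1.81 * 0.17 * 865
P = 266.16 W

266.16


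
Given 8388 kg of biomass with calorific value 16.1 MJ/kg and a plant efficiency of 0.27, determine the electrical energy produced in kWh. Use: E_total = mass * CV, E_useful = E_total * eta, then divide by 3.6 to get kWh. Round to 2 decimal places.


Total energy = mass * CV = 8388 * 16.1 = 135046.8 MJ
Useful energy = total * eta = 135046.8 * 0.27 = 36462.64 MJ
Convert to kWh: 36462.64 / 3.6
Useful energy = 10128.51 kWh

10128.51


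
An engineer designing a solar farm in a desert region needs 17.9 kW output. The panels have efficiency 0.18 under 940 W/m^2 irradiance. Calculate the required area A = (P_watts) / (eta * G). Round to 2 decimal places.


Convert target power to watts: P = 17.9 * 1000 = 17900.0 W
Compute denominator: eta * G = 0.18 * 940 = 169.2
Required area A = P / (eta * G) = 17900.0 / 169.2
A = 105.79 m^2

105.79


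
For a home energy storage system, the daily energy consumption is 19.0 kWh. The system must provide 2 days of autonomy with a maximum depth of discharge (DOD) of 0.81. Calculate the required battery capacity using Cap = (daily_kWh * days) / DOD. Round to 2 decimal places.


Total energy needed = daily * days = 19.0 * 2 = 38.0 kWh
Account for depth of discharge:
  Cap = total_energy / DOD = 38.0 / 0.81
  Cap = 46.91 kWh

46.91


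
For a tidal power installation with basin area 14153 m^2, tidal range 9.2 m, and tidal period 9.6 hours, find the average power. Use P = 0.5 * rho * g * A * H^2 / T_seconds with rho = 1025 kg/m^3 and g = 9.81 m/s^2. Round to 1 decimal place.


Convert period to seconds: T = 9.6 * 3600 = 34560.0 s
H^2 = 9.2^2 = 84.64
P = 0.5 * rho * g * A * H^2 / T
P = 0.5 * 1025 * 9.81 * 14153 * 84.64 / 34560.0
P = 174266.3 W

174266.3


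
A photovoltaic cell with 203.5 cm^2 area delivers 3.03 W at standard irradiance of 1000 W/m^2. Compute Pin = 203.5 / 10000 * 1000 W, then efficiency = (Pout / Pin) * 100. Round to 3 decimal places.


First compute the input power:
  Pin = area_cm2 / 10000 * G = 203.5 / 10000 * 1000 = 20.35 W
Then compute efficiency:
  Efficiency = (Pout / Pin) * 100 = (3.03 / 20.35) * 100
  Efficiency = 14.889%

14.889


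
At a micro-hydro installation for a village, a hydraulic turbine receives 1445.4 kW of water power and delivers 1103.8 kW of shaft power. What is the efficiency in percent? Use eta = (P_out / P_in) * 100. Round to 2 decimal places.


Turbine efficiency = (output power / input power) * 100
eta = (1103.8 / 1445.4) * 100
eta = 76.37%

76.37


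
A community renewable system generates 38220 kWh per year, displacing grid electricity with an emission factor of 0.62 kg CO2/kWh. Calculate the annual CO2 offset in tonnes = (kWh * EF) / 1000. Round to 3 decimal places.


CO2 offset in kg = generation * emission_factor
CO2 offset = 38220 * 0.62 = 23696.4 kg
Convert to tonnes:
  CO2 offset = 23696.4 / 1000 = 23.696 tonnes

23.696


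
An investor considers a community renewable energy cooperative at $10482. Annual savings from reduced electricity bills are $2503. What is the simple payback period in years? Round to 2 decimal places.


Simple payback period = initial cost / annual savings
Payback = 10482 / 2503
Payback = 4.19 years

4.19


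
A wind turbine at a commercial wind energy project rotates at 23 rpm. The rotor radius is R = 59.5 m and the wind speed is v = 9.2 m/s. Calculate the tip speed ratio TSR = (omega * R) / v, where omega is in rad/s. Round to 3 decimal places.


Convert rotational speed to rad/s:
  omega = 23 * 2 * pi / 60 = 2.4086 rad/s
Compute tip speed:
  v_tip = omega * R = 2.4086 * 59.5 = 143.309 m/s
Tip speed ratio:
  TSR = v_tip / v_wind = 143.309 / 9.2 = 15.577

15.577


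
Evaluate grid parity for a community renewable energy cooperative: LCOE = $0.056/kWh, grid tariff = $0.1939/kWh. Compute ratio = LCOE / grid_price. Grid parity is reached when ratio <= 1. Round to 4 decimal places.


Compare LCOE to grid price:
  LCOE = $0.056/kWh, Grid price = $0.1939/kWh
  Ratio = LCOE / grid_price = 0.056 / 0.1939 = 0.2888
  Grid parity achieved (ratio <= 1)? yes

0.2888


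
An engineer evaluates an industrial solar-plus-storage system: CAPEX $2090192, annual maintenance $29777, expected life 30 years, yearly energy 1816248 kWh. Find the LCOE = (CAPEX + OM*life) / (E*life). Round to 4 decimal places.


Total cost = CAPEX + OM * lifetime = 2090192 + 29777 * 30 = 2090192 + 893310 = 2983502
Total generation = annual * lifetime = 1816248 * 30 = 54487440 kWh
LCOE = 2983502 / 54487440
LCOE = 0.0548 $/kWh

0.0548


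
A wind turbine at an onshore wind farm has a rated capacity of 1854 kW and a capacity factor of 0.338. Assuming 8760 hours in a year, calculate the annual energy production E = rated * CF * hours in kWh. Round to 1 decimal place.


Annual energy = rated_kW * capacity_factor * hours_per_year
Given: P_rated = 1854 kW, CF = 0.338, hours = 8760
E = 1854 * 0.338 * 8760
E = 5489471.5 kWh

5489471.5


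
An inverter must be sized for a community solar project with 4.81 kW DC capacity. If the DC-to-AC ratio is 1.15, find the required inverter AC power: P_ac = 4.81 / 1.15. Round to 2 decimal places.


The inverter AC capacity is determined by the DC/AC ratio.
Given: P_dc = 4.81 kW, DC/AC ratio = 1.15
P_ac = P_dc / ratio = 4.81 / 1.15
P_ac = 4.18 kW

4.18


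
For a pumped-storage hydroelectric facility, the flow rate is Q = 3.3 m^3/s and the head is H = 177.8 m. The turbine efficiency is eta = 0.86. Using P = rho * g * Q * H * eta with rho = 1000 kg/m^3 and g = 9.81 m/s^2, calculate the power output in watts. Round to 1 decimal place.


Apply the hydropower formula P = rho * g * Q * H * eta
rho * g = 1000 * 9.81 = 9810.0
P = 9810.0 * 3.3 * 177.8 * 0.86
P = 4950090.7 W

4950090.7


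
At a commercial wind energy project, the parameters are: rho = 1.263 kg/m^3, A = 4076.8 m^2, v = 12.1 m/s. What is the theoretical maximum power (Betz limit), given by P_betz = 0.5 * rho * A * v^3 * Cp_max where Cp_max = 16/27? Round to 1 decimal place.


The Betz coefficient Cp_max = 16/27 = 0.5926
v^3 = 12.1^3 = 1771.561
P_betz = 0.5 * rho * A * v^3 * Cp_max
P_betz = 0.5 * 1.263 * 4076.8 * 1771.561 * 0.5926
P_betz = 2702745.1 W

2702745.1


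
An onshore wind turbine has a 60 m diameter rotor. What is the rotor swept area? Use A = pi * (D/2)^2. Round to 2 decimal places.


Compute the rotor radius:
  r = D / 2 = 60 / 2 = 30.0 m
Calculate swept area:
  A = pi * r^2 = pi * 30.0^2
  A = 2827.43 m^2

2827.43


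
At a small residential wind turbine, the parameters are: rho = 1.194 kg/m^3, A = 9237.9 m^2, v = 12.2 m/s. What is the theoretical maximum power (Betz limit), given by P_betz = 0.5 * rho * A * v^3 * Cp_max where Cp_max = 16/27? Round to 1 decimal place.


The Betz coefficient Cp_max = 16/27 = 0.5926
v^3 = 12.2^3 = 1815.848
P_betz = 0.5 * rho * A * v^3 * Cp_max
P_betz = 0.5 * 1.194 * 9237.9 * 1815.848 * 0.5926
P_betz = 5934488.6 W

5934488.6


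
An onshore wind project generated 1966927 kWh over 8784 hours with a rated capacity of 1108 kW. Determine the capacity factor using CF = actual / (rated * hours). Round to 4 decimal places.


Capacity factor = actual output / maximum possible output
Maximum possible = rated * hours = 1108 * 8784 = 9732672 kWh
CF = 1966927 / 9732672
CF = 0.2021

0.2021


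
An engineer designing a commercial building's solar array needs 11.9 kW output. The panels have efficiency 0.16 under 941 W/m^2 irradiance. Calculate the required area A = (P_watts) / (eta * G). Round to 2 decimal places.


Convert target power to watts: P = 11.9 * 1000 = 11900.0 W
Compute denominator: eta * G = 0.16 * 941 = 150.56
Required area A = P / (eta * G) = 11900.0 / 150.56
A = 79.04 m^2

79.04


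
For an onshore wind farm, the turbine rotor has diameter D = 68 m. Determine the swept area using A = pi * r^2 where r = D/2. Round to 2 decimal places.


Compute the rotor radius:
  r = D / 2 = 68 / 2 = 34.0 m
Calculate swept area:
  A = pi * r^2 = pi * 34.0^2
  A = 3631.68 m^2

3631.68


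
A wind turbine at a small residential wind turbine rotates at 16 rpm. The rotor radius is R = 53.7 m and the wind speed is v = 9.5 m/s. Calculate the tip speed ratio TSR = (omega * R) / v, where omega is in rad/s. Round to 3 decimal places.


Convert rotational speed to rad/s:
  omega = 16 * 2 * pi / 60 = 1.6755 rad/s
Compute tip speed:
  v_tip = omega * R = 1.6755 * 53.7 = 89.975 m/s
Tip speed ratio:
  TSR = v_tip / v_wind = 89.975 / 9.5 = 9.471

9.471


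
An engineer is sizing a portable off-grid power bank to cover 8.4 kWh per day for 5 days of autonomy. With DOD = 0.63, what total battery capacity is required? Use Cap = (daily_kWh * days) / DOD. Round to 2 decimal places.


Total energy needed = daily * days = 8.4 * 5 = 42.0 kWh
Account for depth of discharge:
  Cap = total_energy / DOD = 42.0 / 0.63
  Cap = 66.67 kWh

66.67


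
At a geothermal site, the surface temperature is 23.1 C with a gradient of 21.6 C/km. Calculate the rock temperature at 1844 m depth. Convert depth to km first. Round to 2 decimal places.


Convert depth to km: 1844 / 1000 = 1.844 km
Temperature increase = gradient * depth_km = 21.6 * 1.844 = 39.83 C
Temperature at depth = T_surface + delta_T = 23.1 + 39.83
T = 62.93 C

62.93


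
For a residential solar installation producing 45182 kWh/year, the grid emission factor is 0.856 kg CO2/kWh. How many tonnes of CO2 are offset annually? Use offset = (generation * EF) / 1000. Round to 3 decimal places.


CO2 offset in kg = generation * emission_factor
CO2 offset = 45182 * 0.856 = 38675.79 kg
Convert to tonnes:
  CO2 offset = 38675.79 / 1000 = 38.676 tonnes

38.676


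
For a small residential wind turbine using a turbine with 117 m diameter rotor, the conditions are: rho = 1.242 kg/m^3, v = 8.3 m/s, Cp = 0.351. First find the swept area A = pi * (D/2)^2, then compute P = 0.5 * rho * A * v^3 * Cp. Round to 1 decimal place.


Step 1 -- Compute swept area:
  A = pi * (D/2)^2 = pi * (117/2)^2 = 10751.32 m^2
Step 2 -- Apply wind power equation:
  P = 0.5 * rho * A * v^3 * Cp
  v^3 = 8.3^3 = 571.787
  P = 0.5 * 1.242 * 10751.32 * 571.787 * 0.351
  P = 1339968.5 W

1339968.5


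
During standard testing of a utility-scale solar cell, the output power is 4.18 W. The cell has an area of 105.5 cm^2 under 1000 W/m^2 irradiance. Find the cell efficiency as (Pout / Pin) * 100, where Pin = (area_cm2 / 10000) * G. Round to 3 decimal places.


First compute the input power:
  Pin = area_cm2 / 10000 * G = 105.5 / 10000 * 1000 = 10.55 W
Then compute efficiency:
  Efficiency = (Pout / Pin) * 100 = (4.18 / 10.55) * 100
  Efficiency = 39.621%

39.621


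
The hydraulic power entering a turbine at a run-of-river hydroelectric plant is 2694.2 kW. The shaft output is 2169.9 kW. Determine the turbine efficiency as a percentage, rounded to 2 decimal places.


Turbine efficiency = (output power / input power) * 100
eta = (2169.9 / 2694.2) * 100
eta = 80.54%

80.54


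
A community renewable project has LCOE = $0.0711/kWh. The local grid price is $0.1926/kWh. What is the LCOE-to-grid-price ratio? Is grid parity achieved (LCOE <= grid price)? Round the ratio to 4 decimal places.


Compare LCOE to grid price:
  LCOE = $0.0711/kWh, Grid price = $0.1926/kWh
  Ratio = LCOE / grid_price = 0.0711 / 0.1926 = 0.3692
  Grid parity achieved (ratio <= 1)? yes

0.3692


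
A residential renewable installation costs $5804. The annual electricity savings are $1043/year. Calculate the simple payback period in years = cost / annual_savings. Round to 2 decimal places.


Simple payback period = initial cost / annual savings
Payback = 5804 / 1043
Payback = 5.56 years

5.56


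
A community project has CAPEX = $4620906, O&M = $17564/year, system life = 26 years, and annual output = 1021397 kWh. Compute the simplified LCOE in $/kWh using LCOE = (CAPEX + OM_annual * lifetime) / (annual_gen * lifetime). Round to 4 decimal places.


Total cost = CAPEX + OM * lifetime = 4620906 + 17564 * 26 = 4620906 + 456664 = 5077570
Total generation = annual * lifetime = 1021397 * 26 = 26556322 kWh
LCOE = 5077570 / 26556322
LCOE = 0.1912 $/kWh

0.1912


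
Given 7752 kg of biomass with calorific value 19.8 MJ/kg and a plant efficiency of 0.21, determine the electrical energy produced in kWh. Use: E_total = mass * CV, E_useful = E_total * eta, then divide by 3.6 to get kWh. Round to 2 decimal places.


Total energy = mass * CV = 7752 * 19.8 = 153489.6 MJ
Useful energy = total * eta = 153489.6 * 0.21 = 32232.82 MJ
Convert to kWh: 32232.82 / 3.6
Useful energy = 8953.56 kWh

8953.56


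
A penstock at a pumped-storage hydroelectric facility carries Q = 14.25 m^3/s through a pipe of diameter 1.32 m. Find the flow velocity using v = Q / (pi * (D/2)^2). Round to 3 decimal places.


Compute pipe cross-sectional area:
  A = pi * (D/2)^2 = pi * (1.32/2)^2 = 1.3685 m^2
Calculate velocity:
  v = Q / A = 14.25 / 1.3685
  v = 10.413 m/s

10.413


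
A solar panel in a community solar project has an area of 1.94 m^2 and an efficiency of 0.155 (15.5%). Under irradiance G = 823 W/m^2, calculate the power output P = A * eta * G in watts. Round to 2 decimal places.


Use the solar power formula P = A * eta * G.
Given: A = 1.94 m^2, eta = 0.155, G = 823 W/m^2
P = 1.94 * 0.155 * 823
P = 247.48 W

247.48


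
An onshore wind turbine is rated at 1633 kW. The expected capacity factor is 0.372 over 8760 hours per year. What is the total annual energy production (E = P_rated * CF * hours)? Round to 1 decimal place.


Annual energy = rated_kW * capacity_factor * hours_per_year
Given: P_rated = 1633 kW, CF = 0.372, hours = 8760
E = 1633 * 0.372 * 8760
E = 5321489.8 kWh

5321489.8


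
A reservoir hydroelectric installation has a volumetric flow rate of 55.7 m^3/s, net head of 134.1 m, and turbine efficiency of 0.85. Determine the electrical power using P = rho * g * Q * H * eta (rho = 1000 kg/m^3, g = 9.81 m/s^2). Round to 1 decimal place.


Apply the hydropower formula P = rho * g * Q * H * eta
rho * g = 1000 * 9.81 = 9810.0
P = 9810.0 * 55.7 * 134.1 * 0.85
P = 62283341.7 W

62283341.7


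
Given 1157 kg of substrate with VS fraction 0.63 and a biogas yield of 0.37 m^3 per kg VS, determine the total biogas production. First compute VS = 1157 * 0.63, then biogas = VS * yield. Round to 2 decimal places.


Compute volatile solids:
  VS = mass * VS_fraction = 1157 * 0.63 = 728.91 kg
Calculate biogas volume:
  Biogas = VS * specific_yield = 728.91 * 0.37
  Biogas = 269.70 m^3

269.70


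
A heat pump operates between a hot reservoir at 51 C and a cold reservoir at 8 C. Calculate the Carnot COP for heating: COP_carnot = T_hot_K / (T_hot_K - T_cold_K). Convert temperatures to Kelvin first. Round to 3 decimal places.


Convert to Kelvin:
  T_hot = 51 + 273.15 = 324.15 K
  T_cold = 8 + 273.15 = 281.15 K
Apply Carnot COP formula:
  COP = T_hot_K / (T_hot_K - T_cold_K) = 324.15 / 43.0
  COP = 7.538

7.538


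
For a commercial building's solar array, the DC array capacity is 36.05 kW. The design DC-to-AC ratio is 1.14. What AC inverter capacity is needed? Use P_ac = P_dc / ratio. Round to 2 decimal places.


The inverter AC capacity is determined by the DC/AC ratio.
Given: P_dc = 36.05 kW, DC/AC ratio = 1.14
P_ac = P_dc / ratio = 36.05 / 1.14
P_ac = 31.62 kW

31.62


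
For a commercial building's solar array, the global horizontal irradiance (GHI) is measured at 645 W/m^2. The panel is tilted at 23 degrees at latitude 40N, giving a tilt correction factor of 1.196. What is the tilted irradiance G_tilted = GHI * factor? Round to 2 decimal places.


Identify the given values:
  GHI = 645 W/m^2, tilt correction factor = 1.196
Apply the formula G_tilted = GHI * factor:
  G_tilted = 645 * 1.196
  G_tilted = 771.42 W/m^2

771.42


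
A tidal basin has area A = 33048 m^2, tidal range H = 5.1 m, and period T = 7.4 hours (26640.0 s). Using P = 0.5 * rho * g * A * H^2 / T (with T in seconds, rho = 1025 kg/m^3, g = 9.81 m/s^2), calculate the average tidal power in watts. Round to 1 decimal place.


Convert period to seconds: T = 7.4 * 3600 = 26640.0 s
H^2 = 5.1^2 = 26.01
P = 0.5 * rho * g * A * H^2 / T
P = 0.5 * 1025 * 9.81 * 33048 * 26.01 / 26640.0
P = 162223.7 W

162223.7


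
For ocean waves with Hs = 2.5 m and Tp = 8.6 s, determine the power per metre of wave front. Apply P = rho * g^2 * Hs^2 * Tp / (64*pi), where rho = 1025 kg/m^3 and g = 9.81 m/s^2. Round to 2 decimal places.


Apply wave power formula:
  g^2 = 9.81^2 = 96.2361
  Hs^2 = 2.5^2 = 6.25
  Numerator = rho * g^2 * Hs^2 * Tp = 1025 * 96.2361 * 6.25 * 8.6 = 5302007.63
  Denominator = 64 * pi = 201.0619
  P = 5302007.63 / 201.0619 = 26370.02 W/m

26370.02


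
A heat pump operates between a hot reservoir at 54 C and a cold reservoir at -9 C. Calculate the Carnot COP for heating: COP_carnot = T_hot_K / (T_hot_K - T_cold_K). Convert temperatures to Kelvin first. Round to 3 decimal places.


Convert to Kelvin:
  T_hot = 54 + 273.15 = 327.15 K
  T_cold = -9 + 273.15 = 264.15 K
Apply Carnot COP formula:
  COP = T_hot_K / (T_hot_K - T_cold_K) = 327.15 / 63.0
  COP = 5.193

5.193


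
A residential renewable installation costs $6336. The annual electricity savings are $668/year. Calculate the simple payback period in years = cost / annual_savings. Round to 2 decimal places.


Simple payback period = initial cost / annual savings
Payback = 6336 / 668
Payback = 9.49 years

9.49


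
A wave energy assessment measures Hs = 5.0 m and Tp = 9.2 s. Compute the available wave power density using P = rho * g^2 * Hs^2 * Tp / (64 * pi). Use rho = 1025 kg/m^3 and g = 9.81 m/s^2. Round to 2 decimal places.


Apply wave power formula:
  g^2 = 9.81^2 = 96.2361
  Hs^2 = 5.0^2 = 25.0
  Numerator = rho * g^2 * Hs^2 * Tp = 1025 * 96.2361 * 25.0 * 9.2 = 22687660.58
  Denominator = 64 * pi = 201.0619
  P = 22687660.58 / 201.0619 = 112839.17 W/m

112839.17


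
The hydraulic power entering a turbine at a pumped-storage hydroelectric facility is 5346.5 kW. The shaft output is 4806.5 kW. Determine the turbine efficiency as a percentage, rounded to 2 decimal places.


Turbine efficiency = (output power / input power) * 100
eta = (4806.5 / 5346.5) * 100
eta = 89.90%

89.90


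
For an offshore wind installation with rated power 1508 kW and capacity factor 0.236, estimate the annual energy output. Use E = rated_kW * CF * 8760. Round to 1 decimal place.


Annual energy = rated_kW * capacity_factor * hours_per_year
Given: P_rated = 1508 kW, CF = 0.236, hours = 8760
E = 1508 * 0.236 * 8760
E = 3117578.9 kWh

3117578.9


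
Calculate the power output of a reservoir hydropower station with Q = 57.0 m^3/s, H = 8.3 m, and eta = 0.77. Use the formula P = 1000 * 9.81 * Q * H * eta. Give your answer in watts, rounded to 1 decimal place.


Apply the hydropower formula P = rho * g * Q * H * eta
rho * g = 1000 * 9.81 = 9810.0
P = 9810.0 * 57.0 * 8.3 * 0.77
P = 3573655.5 W

3573655.5


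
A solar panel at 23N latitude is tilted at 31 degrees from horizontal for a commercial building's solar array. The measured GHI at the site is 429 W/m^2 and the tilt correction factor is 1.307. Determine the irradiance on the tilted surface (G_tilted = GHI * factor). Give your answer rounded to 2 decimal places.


Identify the given values:
  GHI = 429 W/m^2, tilt correction factor = 1.307
Apply the formula G_tilted = GHI * factor:
  G_tilted = 429 * 1.307
  G_tilted = 560.70 W/m^2

560.70


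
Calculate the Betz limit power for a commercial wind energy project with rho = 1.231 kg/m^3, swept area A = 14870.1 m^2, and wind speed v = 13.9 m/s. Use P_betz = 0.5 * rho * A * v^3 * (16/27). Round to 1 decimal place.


The Betz coefficient Cp_max = 16/27 = 0.5926
v^3 = 13.9^3 = 2685.619
P_betz = 0.5 * rho * A * v^3 * Cp_max
P_betz = 0.5 * 1.231 * 14870.1 * 2685.619 * 0.5926
P_betz = 14566075.8 W

14566075.8


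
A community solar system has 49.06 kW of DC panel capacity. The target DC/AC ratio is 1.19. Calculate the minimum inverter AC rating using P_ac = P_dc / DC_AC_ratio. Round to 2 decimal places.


The inverter AC capacity is determined by the DC/AC ratio.
Given: P_dc = 49.06 kW, DC/AC ratio = 1.19
P_ac = P_dc / ratio = 49.06 / 1.19
P_ac = 41.23 kW

41.23


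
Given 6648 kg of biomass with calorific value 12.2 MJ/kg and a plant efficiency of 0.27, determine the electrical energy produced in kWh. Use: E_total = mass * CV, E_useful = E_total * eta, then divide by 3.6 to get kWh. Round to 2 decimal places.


Total energy = mass * CV = 6648 * 12.2 = 81105.6 MJ
Useful energy = total * eta = 81105.6 * 0.27 = 21898.51 MJ
Convert to kWh: 21898.51 / 3.6
Useful energy = 6082.92 kWh

6082.92


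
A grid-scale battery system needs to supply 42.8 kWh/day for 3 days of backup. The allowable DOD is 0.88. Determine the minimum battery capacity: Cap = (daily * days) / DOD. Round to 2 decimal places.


Total energy needed = daily * days = 42.8 * 3 = 128.4 kWh
Account for depth of discharge:
  Cap = total_energy / DOD = 128.4 / 0.88
  Cap = 145.91 kWh

145.91


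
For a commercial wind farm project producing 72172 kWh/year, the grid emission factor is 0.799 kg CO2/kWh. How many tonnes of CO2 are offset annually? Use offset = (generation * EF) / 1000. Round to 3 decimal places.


CO2 offset in kg = generation * emission_factor
CO2 offset = 72172 * 0.799 = 57665.43 kg
Convert to tonnes:
  CO2 offset = 57665.43 / 1000 = 57.665 tonnes

57.665


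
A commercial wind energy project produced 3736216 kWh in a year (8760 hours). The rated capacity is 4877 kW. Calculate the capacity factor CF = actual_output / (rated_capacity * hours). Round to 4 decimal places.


Capacity factor = actual output / maximum possible output
Maximum possible = rated * hours = 4877 * 8760 = 42722520 kWh
CF = 3736216 / 42722520
CF = 0.0875

0.0875


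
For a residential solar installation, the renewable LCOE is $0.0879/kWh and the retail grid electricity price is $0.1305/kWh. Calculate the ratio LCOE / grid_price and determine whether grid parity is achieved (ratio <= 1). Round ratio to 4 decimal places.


Compare LCOE to grid price:
  LCOE = $0.0879/kWh, Grid price = $0.1305/kWh
  Ratio = LCOE / grid_price = 0.0879 / 0.1305 = 0.6736
  Grid parity achieved (ratio <= 1)? yes

0.6736


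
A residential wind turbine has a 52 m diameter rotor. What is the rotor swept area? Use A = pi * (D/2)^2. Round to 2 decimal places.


Compute the rotor radius:
  r = D / 2 = 52 / 2 = 26.0 m
Calculate swept area:
  A = pi * r^2 = pi * 26.0^2
  A = 2123.72 m^2

2123.72


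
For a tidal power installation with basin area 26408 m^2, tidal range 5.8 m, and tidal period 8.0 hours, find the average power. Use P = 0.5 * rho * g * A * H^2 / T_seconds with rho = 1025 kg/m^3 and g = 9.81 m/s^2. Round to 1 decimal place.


Convert period to seconds: T = 8.0 * 3600 = 28800.0 s
H^2 = 5.8^2 = 33.64
P = 0.5 * rho * g * A * H^2 / T
P = 0.5 * 1025 * 9.81 * 26408 * 33.64 / 28800.0
P = 155082.2 W

155082.2


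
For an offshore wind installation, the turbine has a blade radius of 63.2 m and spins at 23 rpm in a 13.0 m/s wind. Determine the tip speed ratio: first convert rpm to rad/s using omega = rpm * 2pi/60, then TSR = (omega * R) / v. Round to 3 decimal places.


Convert rotational speed to rad/s:
  omega = 23 * 2 * pi / 60 = 2.4086 rad/s
Compute tip speed:
  v_tip = omega * R = 2.4086 * 63.2 = 152.221 m/s
Tip speed ratio:
  TSR = v_tip / v_wind = 152.221 / 13.0 = 11.709

11.709


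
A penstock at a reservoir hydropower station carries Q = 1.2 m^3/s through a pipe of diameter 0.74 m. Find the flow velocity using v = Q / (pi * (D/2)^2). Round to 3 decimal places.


Compute pipe cross-sectional area:
  A = pi * (D/2)^2 = pi * (0.74/2)^2 = 0.4301 m^2
Calculate velocity:
  v = Q / A = 1.2 / 0.4301
  v = 2.790 m/s

2.790


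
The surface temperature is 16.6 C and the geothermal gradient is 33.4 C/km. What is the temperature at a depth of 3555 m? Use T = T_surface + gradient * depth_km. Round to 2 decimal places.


Convert depth to km: 3555 / 1000 = 3.555 km
Temperature increase = gradient * depth_km = 33.4 * 3.555 = 118.74 C
Temperature at depth = T_surface + delta_T = 16.6 + 118.74
T = 135.34 C

135.34
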